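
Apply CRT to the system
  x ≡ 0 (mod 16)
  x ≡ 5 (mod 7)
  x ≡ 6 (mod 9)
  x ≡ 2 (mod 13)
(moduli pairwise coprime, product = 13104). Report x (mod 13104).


Product of moduli M = 16 · 7 · 9 · 13 = 13104.
Merge one congruence at a time:
  Start: x ≡ 0 (mod 16).
  Combine with x ≡ 5 (mod 7); new modulus lcm = 112.
    Write x = 0 + 16·t and substitute into x ≡ 5 (mod 7): 16·t ≡ 5 − 0 = 5 (mod 7).
    Reduce coefficients mod 7: 2·t ≡ 5 (mod 7).
    The inverse of 2 mod 7 is 4 (since 2·4 = 8 = 1·7 + 1), so t ≡ 4·5 = 20 ≡ 6 (mod 7).
    Then x = 0 + 16·6 = 96, valid modulo lcm(16, 7) = 112: x ≡ 96 (mod 112).
  Combine with x ≡ 6 (mod 9); new modulus lcm = 1008.
    Write x = 96 + 112·t and substitute into x ≡ 6 (mod 9): 112·t ≡ 6 − 96 = -90 (mod 9).
    Reduce coefficients mod 9: 4·t ≡ 0 (mod 9).
    The inverse of 4 mod 9 is 7 (since 4·7 = 28 = 3·9 + 1), so t ≡ 7·0 = 0 ≡ 0 (mod 9).
    Then x = 96 + 112·0 = 96, valid modulo lcm(112, 9) = 1008: x ≡ 96 (mod 1008).
  Combine with x ≡ 2 (mod 13); new modulus lcm = 13104.
    Write x = 96 + 1008·t and substitute into x ≡ 2 (mod 13): 1008·t ≡ 2 − 96 = -94 (mod 13).
    Reduce coefficients mod 13: 7·t ≡ 10 (mod 13).
    The inverse of 7 mod 13 is 2 (since 7·2 = 14 = 1·13 + 1), so t ≡ 2·10 = 20 ≡ 7 (mod 13).
    Then x = 96 + 1008·7 = 7152, valid modulo lcm(1008, 13) = 13104: x ≡ 7152 (mod 13104).
Verify against each original: 7152 mod 16 = 0, 7152 mod 7 = 5, 7152 mod 9 = 6, 7152 mod 13 = 2.

x ≡ 7152 (mod 13104).


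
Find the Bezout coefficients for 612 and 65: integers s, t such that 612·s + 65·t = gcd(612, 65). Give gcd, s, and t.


Euclidean algorithm on (612, 65) — divide until remainder is 0:
  612 = 9 · 65 + 27
  65 = 2 · 27 + 11
  27 = 2 · 11 + 5
  11 = 2 · 5 + 1
  5 = 5 · 1 + 0
gcd(612, 65) = 1.
Track Bezout coefficients alongside the remainders: start with r₀ = 612 = a·1 + b·0 (s = 1, t = 0) and r₁ = 65 = a·0 + b·1 (s = 0, t = 1); each new remainder r_{k+1} = r_{k-1} − q_k·r_k inherits s_{k+1} = s_{k-1} − q_k·s_k, t_{k+1} = t_{k-1} − q_k·t_k, so r_k = a·s_k + b·t_k at every step:
  q = 9: r = 27, s = 1 − 9·0 = 1, t = 0 − 9·1 = -9  (check: 612·1 + 65·(-9) = 27)
  q = 2: r = 11, s = 0 − 2·1 = -2, t = 1 − 2·(-9) = 19  (check: 612·(-2) + 65·19 = 11)
  q = 2: r = 5, s = 1 − 2·(-2) = 5, t = -9 − 2·19 = -47  (check: 612·5 + 65·(-47) = 5)
  q = 2: r = 1, s = -2 − 2·5 = -12, t = 19 − 2·(-47) = 113  (check: 612·(-12) + 65·113 = 1)
The row with r = 1 (the gcd) gives the Bezout coefficients s = -12, t = 113.
Result: 612 · (-12) + 65 · (113) = 1.

gcd(612, 65) = 1; s = -12, t = 113 (check: 612·(-12) + 65·113 = 1).


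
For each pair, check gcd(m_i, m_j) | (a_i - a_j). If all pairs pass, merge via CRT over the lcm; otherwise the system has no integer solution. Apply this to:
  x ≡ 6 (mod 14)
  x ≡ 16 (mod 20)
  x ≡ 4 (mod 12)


Moduli 14, 20, 12 are not pairwise coprime, so CRT works modulo lcm(m_i) when all pairwise compatibility conditions hold.
Pairwise compatibility: gcd(m_i, m_j) must divide a_i - a_j for every pair.
Merge one congruence at a time:
  Start: x ≡ 6 (mod 14).
  Combine with x ≡ 16 (mod 20): gcd(14, 20) = 2; 16 - 6 = 10, which IS divisible by 2, so compatible.
    Write x = 6 + 14·t and substitute into x ≡ 16 (mod 20): 14·t ≡ 16 − 6 = 10 (mod 20).
    Divide the congruence (and modulus) by g = 2: 7·t ≡ 5 (mod 10).
    The inverse of 7 mod 10 is 3 (since 7·3 = 21 = 2·10 + 1), so t ≡ 3·5 = 15 ≡ 5 (mod 10).
    Then x = 6 + 14·5 = 76, valid modulo lcm(14, 20) = 140: x ≡ 76 (mod 140).
  Combine with x ≡ 4 (mod 12): gcd(140, 12) = 4; 4 - 76 = -72, which IS divisible by 4, so compatible.
    Write x = 76 + 140·t and substitute into x ≡ 4 (mod 12): 140·t ≡ 4 − 76 = -72 (mod 12).
    Divide the congruence (and modulus) by g = 4: 35·t ≡ -18 (mod 3).
    Reduce coefficients mod 3: 2·t ≡ 0 (mod 3).
    The inverse of 2 mod 3 is 2 (since 2·2 = 4 = 1·3 + 1), so t ≡ 2·0 = 0 ≡ 0 (mod 3).
    Then x = 76 + 140·0 = 76, valid modulo lcm(140, 12) = 420: x ≡ 76 (mod 420).
Verify: 76 mod 14 = 6, 76 mod 20 = 16, 76 mod 12 = 4.

x ≡ 76 (mod 420).


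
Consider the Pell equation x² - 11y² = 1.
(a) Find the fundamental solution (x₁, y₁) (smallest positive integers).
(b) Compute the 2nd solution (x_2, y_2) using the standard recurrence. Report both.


Step 1: Find the fundamental solution (x₁, y₁) of x² - 11y² = 1.
  Expand √11 as a continued fraction. a₀ = ⌊√11⌋ = 3; iterate m_{k+1} = d_k·a_k − m_k, d_{k+1} = (11 − m_{k+1}²)/d_k, a_{k+1} = ⌊(a₀ + m_{k+1})/d_{k+1}⌋ (starting m₀ = 0, d₀ = 1), with convergents p_k = a_k·p_{k-1} + p_{k-2}, q_k = a_k·q_{k-1} + q_{k-2} (p₋₁ = 1, q₋₁ = 0):
  k = 0: a₀ = 3; p₀/q₀ = 3/1; p₀² − 11·q₀² = 9 − 11 = -2.
  k = 1: m = 3, d = 2, a = ⌊(3 + 3)/2⌋ = 3; p/q = (3·3 + 1)/(3·1 + 0) = 10/3; p² − 11·q² = 100 − 99 = 1.
  The first convergent with p² − 11·q² = 1 gives the fundamental solution (x₁, y₁) = (10, 3).
Step 2: Apply the recurrence (x_{n+1}, y_{n+1}) = (x₁x_n + 11y₁y_n, x₁y_n + y₁x_n) repeatedly.
  From (x_1, y_1) = (10, 3): x_2 = 10·10 + 11·3·3 = 199; y_2 = 10·3 + 3·10 = 60.
Step 3: Verify x_2² - 11·y_2² = 39601 - 39600 = 1 (should be 1). ✓

(x_1, y_1) = (10, 3); (x_2, y_2) = (199, 60).


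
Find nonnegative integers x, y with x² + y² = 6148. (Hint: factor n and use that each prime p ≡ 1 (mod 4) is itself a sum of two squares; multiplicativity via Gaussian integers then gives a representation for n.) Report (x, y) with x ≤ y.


Step 1: Factor n = 6148 = 2^2 · 29 · 53.
Step 2: Check the mod-4 condition on each prime factor: 2 = 2 (special); 29 ≡ 1 (mod 4), exponent 1; 53 ≡ 1 (mod 4), exponent 1.
All primes ≡ 3 (mod 4) appear to even exponent (or don't appear), so by the two-squares theorem n IS expressible as a sum of two squares.
Step 3: Build a representation. Group n = k² · m with k = 2 and m = 29 · 53 = 1537 (a product of primes ≡ 1 (mod 4)); a representation of m scales to one of n via (k·x)² + (k·y)² = k²(x² + y²). Each prime p ≡ 1 (mod 4) is itself a sum of two squares; find a² by testing p − a² for a perfect square:
  29: 29 − 1² = 28, 29 − 2² = 25 = 5² ⇒ 29 = 2² + 5².
  53: 53 − 1² = 52, 53 − 2² = 49 = 7² ⇒ 53 = 2² + 7².
  Combine using the Brahmagupta–Fibonacci identity (a² + b²)(c² + d²) = (ac − bd)² + (ad + bc)² = (ac + bd)² + (ad − bc)²:
  29 · 53 = 1537: from (2² + 5²)(2² + 7²), take (2·2 − 5·7, 2·7 + 5·2) = (4 − 35, 14 + 10) = (-31, 24); dropping signs (only squares matter) gives (31, 24); check 31² + 24² = 961 + 576 = 1537 ✓.
  Scale by k = 2: (2·31, 2·24) = (62, 48).
Step 4: Order so x ≤ y and verify: 48² + 62² = 2304 + 3844 = 6148 = n. ✓

n = 6148 = 48² + 62² (one valid representation with x ≤ y).


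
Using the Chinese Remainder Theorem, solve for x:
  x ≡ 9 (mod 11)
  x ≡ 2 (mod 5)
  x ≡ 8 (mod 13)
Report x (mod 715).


Moduli 11, 5, 13 are pairwise coprime; by CRT there is a unique solution modulo M = 11 · 5 · 13 = 715.
Solve pairwise, accumulating the modulus:
  Start with x ≡ 9 (mod 11).
  Combine with x ≡ 2 (mod 5): since gcd(11, 5) = 1, we get a unique residue mod 55.
    Write x = 9 + 11·t and substitute into x ≡ 2 (mod 5): 11·t ≡ 2 − 9 = -7 (mod 5).
    Reduce coefficients mod 5: 1·t ≡ 3 (mod 5).
    So t ≡ 3 (mod 5).
    Then x = 9 + 11·3 = 42, valid modulo lcm(11, 5) = 55: x ≡ 42 (mod 55).
  Combine with x ≡ 8 (mod 13): since gcd(55, 13) = 1, we get a unique residue mod 715.
    Write x = 42 + 55·t and substitute into x ≡ 8 (mod 13): 55·t ≡ 8 − 42 = -34 (mod 13).
    Reduce coefficients mod 13: 3·t ≡ 5 (mod 13).
    The inverse of 3 mod 13 is 9 (since 3·9 = 27 = 2·13 + 1), so t ≡ 9·5 = 45 ≡ 6 (mod 13).
    Then x = 42 + 55·6 = 372, valid modulo lcm(55, 13) = 715: x ≡ 372 (mod 715).
Verify: 372 mod 11 = 9 ✓, 372 mod 5 = 2 ✓, 372 mod 13 = 8 ✓.

x ≡ 372 (mod 715).


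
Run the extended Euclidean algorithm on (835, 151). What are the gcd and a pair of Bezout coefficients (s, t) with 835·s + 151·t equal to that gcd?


Euclidean algorithm on (835, 151) — divide until remainder is 0:
  835 = 5 · 151 + 80
  151 = 1 · 80 + 71
  80 = 1 · 71 + 9
  71 = 7 · 9 + 8
  9 = 1 · 8 + 1
  8 = 8 · 1 + 0
gcd(835, 151) = 1.
Track Bezout coefficients alongside the remainders: start with r₀ = 835 = a·1 + b·0 (s = 1, t = 0) and r₁ = 151 = a·0 + b·1 (s = 0, t = 1); each new remainder r_{k+1} = r_{k-1} − q_k·r_k inherits s_{k+1} = s_{k-1} − q_k·s_k, t_{k+1} = t_{k-1} − q_k·t_k, so r_k = a·s_k + b·t_k at every step:
  q = 5: r = 80, s = 1 − 5·0 = 1, t = 0 − 5·1 = -5  (check: 835·1 + 151·(-5) = 80)
  q = 1: r = 71, s = 0 − 1·1 = -1, t = 1 − 1·(-5) = 6  (check: 835·(-1) + 151·6 = 71)
  q = 1: r = 9, s = 1 − 1·(-1) = 2, t = -5 − 1·6 = -11  (check: 835·2 + 151·(-11) = 9)
  q = 7: r = 8, s = -1 − 7·2 = -15, t = 6 − 7·(-11) = 83  (check: 835·(-15) + 151·83 = 8)
  q = 1: r = 1, s = 2 − 1·(-15) = 17, t = -11 − 1·83 = -94  (check: 835·17 + 151·(-94) = 1)
The row with r = 1 (the gcd) gives the Bezout coefficients s = 17, t = -94.
Result: 835 · (17) + 151 · (-94) = 1.

gcd(835, 151) = 1; s = 17, t = -94 (check: 835·17 + 151·(-94) = 1).


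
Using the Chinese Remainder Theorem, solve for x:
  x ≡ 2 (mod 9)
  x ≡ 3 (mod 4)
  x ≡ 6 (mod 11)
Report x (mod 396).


Moduli 9, 4, 11 are pairwise coprime; by CRT there is a unique solution modulo M = 9 · 4 · 11 = 396.
Solve pairwise, accumulating the modulus:
  Start with x ≡ 2 (mod 9).
  Combine with x ≡ 3 (mod 4): since gcd(9, 4) = 1, we get a unique residue mod 36.
    Write x = 2 + 9·t and substitute into x ≡ 3 (mod 4): 9·t ≡ 3 − 2 = 1 (mod 4).
    Reduce coefficients mod 4: 1·t ≡ 1 (mod 4).
    So t ≡ 1 (mod 4).
    Then x = 2 + 9·1 = 11, valid modulo lcm(9, 4) = 36: x ≡ 11 (mod 36).
  Combine with x ≡ 6 (mod 11): since gcd(36, 11) = 1, we get a unique residue mod 396.
    Write x = 11 + 36·t and substitute into x ≡ 6 (mod 11): 36·t ≡ 6 − 11 = -5 (mod 11).
    Reduce coefficients mod 11: 3·t ≡ 6 (mod 11).
    The inverse of 3 mod 11 is 4 (since 3·4 = 12 = 1·11 + 1), so t ≡ 4·6 = 24 ≡ 2 (mod 11).
    Then x = 11 + 36·2 = 83, valid modulo lcm(36, 11) = 396: x ≡ 83 (mod 396).
Verify: 83 mod 9 = 2 ✓, 83 mod 4 = 3 ✓, 83 mod 11 = 6 ✓.

x ≡ 83 (mod 396).


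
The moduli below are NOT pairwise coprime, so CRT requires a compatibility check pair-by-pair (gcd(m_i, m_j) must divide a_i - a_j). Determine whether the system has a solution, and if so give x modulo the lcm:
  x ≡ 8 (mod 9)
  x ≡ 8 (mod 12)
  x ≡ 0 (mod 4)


Moduli 9, 12, 4 are not pairwise coprime, so CRT works modulo lcm(m_i) when all pairwise compatibility conditions hold.
Pairwise compatibility: gcd(m_i, m_j) must divide a_i - a_j for every pair.
Merge one congruence at a time:
  Start: x ≡ 8 (mod 9).
  Combine with x ≡ 8 (mod 12): gcd(9, 12) = 3; 8 - 8 = 0, which IS divisible by 3, so compatible.
    Write x = 8 + 9·t and substitute into x ≡ 8 (mod 12): 9·t ≡ 8 − 8 = 0 (mod 12).
    Divide the congruence (and modulus) by g = 3: 3·t ≡ 0 (mod 4).
    The inverse of 3 mod 4 is 3 (since 3·3 = 9 = 2·4 + 1), so t ≡ 3·0 = 0 ≡ 0 (mod 4).
    Then x = 8 + 9·0 = 8, valid modulo lcm(9, 12) = 36: x ≡ 8 (mod 36).
  Combine with x ≡ 0 (mod 4): gcd(36, 4) = 4; 0 - 8 = -8, which IS divisible by 4, so compatible.
    Write x = 8 + 36·t and substitute into x ≡ 0 (mod 4): 36·t ≡ 0 − 8 = -8 (mod 4).
    Divide the congruence (and modulus) by g = 4: 9·t ≡ -2 (mod 1).
    Modulo 1 every t works; take t = 0.
    Then x = 8 + 36·0 = 8, valid modulo lcm(36, 4) = 36: x ≡ 8 (mod 36).
Verify: 8 mod 9 = 8, 8 mod 12 = 8, 8 mod 4 = 0.

x ≡ 8 (mod 36).


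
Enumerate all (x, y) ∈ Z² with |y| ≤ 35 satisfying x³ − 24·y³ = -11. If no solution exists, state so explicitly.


The equation is x³ - 24y³ = -11. For fixed y, x³ = 24·y³ − 11, so a solution requires the RHS to be a perfect cube.
Strategy: iterate y from -35 to 35, compute RHS = 24·y³ − 11, and check whether it is a (positive or negative) perfect cube.
Check small values of y:
  y = 0: RHS = -11 is not a perfect cube.
  y = 1: RHS = 13 is not a perfect cube.
  y = -1: RHS = -35 is not a perfect cube.
  y = 2: RHS = 181 is not a perfect cube.
  y = -2: RHS = -203 is not a perfect cube.
  y = 3: RHS = 637 is not a perfect cube.
  y = -3: RHS = -659 is not a perfect cube.
Continuing the search up to |y| = 35 finds no solutions either.
No (x, y) in the scanned range satisfies the equation.

No integer solutions with |y| ≤ 35.


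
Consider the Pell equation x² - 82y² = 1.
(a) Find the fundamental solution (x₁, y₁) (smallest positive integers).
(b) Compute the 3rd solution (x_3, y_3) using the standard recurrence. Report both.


Step 1: Find the fundamental solution (x₁, y₁) of x² - 82y² = 1.
  Expand √82 as a continued fraction. a₀ = ⌊√82⌋ = 9; iterate m_{k+1} = d_k·a_k − m_k, d_{k+1} = (82 − m_{k+1}²)/d_k, a_{k+1} = ⌊(a₀ + m_{k+1})/d_{k+1}⌋ (starting m₀ = 0, d₀ = 1), with convergents p_k = a_k·p_{k-1} + p_{k-2}, q_k = a_k·q_{k-1} + q_{k-2} (p₋₁ = 1, q₋₁ = 0):
  k = 0: a₀ = 9; p₀/q₀ = 9/1; p₀² − 82·q₀² = 81 − 82 = -1.
  k = 1: m = 9, d = 1, a = ⌊(9 + 9)/1⌋ = 18; p/q = (18·9 + 1)/(18·1 + 0) = 163/18; p² − 82·q² = 26569 − 26568 = 1.
  The first convergent with p² − 82·q² = 1 gives the fundamental solution (x₁, y₁) = (163, 18).
Step 2: Apply the recurrence (x_{n+1}, y_{n+1}) = (x₁x_n + 82y₁y_n, x₁y_n + y₁x_n) repeatedly.
  From (x_1, y_1) = (163, 18): x_2 = 163·163 + 82·18·18 = 53137; y_2 = 163·18 + 18·163 = 5868.
  From (x_2, y_2) = (53137, 5868): x_3 = 163·53137 + 82·18·5868 = 17322499; y_3 = 163·5868 + 18·53137 = 1912950.
Step 3: Verify x_3² - 82·y_3² = 300068971605001 - 300068971605000 = 1 (should be 1). ✓

(x_1, y_1) = (163, 18); (x_3, y_3) = (17322499, 1912950).


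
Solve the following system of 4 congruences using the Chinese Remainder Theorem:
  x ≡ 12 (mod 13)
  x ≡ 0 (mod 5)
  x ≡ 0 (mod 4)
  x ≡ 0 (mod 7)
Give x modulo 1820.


Product of moduli M = 13 · 5 · 4 · 7 = 1820.
Merge one congruence at a time:
  Start: x ≡ 12 (mod 13).
  Combine with x ≡ 0 (mod 5); new modulus lcm = 65.
    Write x = 12 + 13·t and substitute into x ≡ 0 (mod 5): 13·t ≡ 0 − 12 = -12 (mod 5).
    Reduce coefficients mod 5: 3·t ≡ 3 (mod 5).
    The inverse of 3 mod 5 is 2 (since 3·2 = 6 = 1·5 + 1), so t ≡ 2·3 = 6 ≡ 1 (mod 5).
    Then x = 12 + 13·1 = 25, valid modulo lcm(13, 5) = 65: x ≡ 25 (mod 65).
  Combine with x ≡ 0 (mod 4); new modulus lcm = 260.
    Write x = 25 + 65·t and substitute into x ≡ 0 (mod 4): 65·t ≡ 0 − 25 = -25 (mod 4).
    Reduce coefficients mod 4: 1·t ≡ 3 (mod 4).
    So t ≡ 3 (mod 4).
    Then x = 25 + 65·3 = 220, valid modulo lcm(65, 4) = 260: x ≡ 220 (mod 260).
  Combine with x ≡ 0 (mod 7); new modulus lcm = 1820.
    Write x = 220 + 260·t and substitute into x ≡ 0 (mod 7): 260·t ≡ 0 − 220 = -220 (mod 7).
    Reduce coefficients mod 7: 1·t ≡ 4 (mod 7).
    So t ≡ 4 (mod 7).
    Then x = 220 + 260·4 = 1260, valid modulo lcm(260, 7) = 1820: x ≡ 1260 (mod 1820).
Verify against each original: 1260 mod 13 = 12, 1260 mod 5 = 0, 1260 mod 4 = 0, 1260 mod 7 = 0.

x ≡ 1260 (mod 1820).


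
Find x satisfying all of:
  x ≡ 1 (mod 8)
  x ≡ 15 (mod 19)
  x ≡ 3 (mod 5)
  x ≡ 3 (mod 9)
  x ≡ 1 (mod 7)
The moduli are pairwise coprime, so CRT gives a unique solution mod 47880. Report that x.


Product of moduli M = 8 · 19 · 5 · 9 · 7 = 47880.
Merge one congruence at a time:
  Start: x ≡ 1 (mod 8).
  Combine with x ≡ 15 (mod 19); new modulus lcm = 152.
    Write x = 1 + 8·t and substitute into x ≡ 15 (mod 19): 8·t ≡ 15 − 1 = 14 (mod 19).
    The inverse of 8 mod 19 is 12 (since 8·12 = 96 = 5·19 + 1), so t ≡ 12·14 = 168 ≡ 16 (mod 19).
    Then x = 1 + 8·16 = 129, valid modulo lcm(8, 19) = 152: x ≡ 129 (mod 152).
  Combine with x ≡ 3 (mod 5); new modulus lcm = 760.
    Write x = 129 + 152·t and substitute into x ≡ 3 (mod 5): 152·t ≡ 3 − 129 = -126 (mod 5).
    Reduce coefficients mod 5: 2·t ≡ 4 (mod 5).
    The inverse of 2 mod 5 is 3 (since 2·3 = 6 = 1·5 + 1), so t ≡ 3·4 = 12 ≡ 2 (mod 5).
    Then x = 129 + 152·2 = 433, valid modulo lcm(152, 5) = 760: x ≡ 433 (mod 760).
  Combine with x ≡ 3 (mod 9); new modulus lcm = 6840.
    Write x = 433 + 760·t and substitute into x ≡ 3 (mod 9): 760·t ≡ 3 − 433 = -430 (mod 9).
    Reduce coefficients mod 9: 4·t ≡ 2 (mod 9).
    The inverse of 4 mod 9 is 7 (since 4·7 = 28 = 3·9 + 1), so t ≡ 7·2 = 14 ≡ 5 (mod 9).
    Then x = 433 + 760·5 = 4233, valid modulo lcm(760, 9) = 6840: x ≡ 4233 (mod 6840).
  Combine with x ≡ 1 (mod 7); new modulus lcm = 47880.
    Write x = 4233 + 6840·t and substitute into x ≡ 1 (mod 7): 6840·t ≡ 1 − 4233 = -4232 (mod 7).
    Reduce coefficients mod 7: 1·t ≡ 3 (mod 7).
    So t ≡ 3 (mod 7).
    Then x = 4233 + 6840·3 = 24753, valid modulo lcm(6840, 7) = 47880: x ≡ 24753 (mod 47880).
Verify against each original: 24753 mod 8 = 1, 24753 mod 19 = 15, 24753 mod 5 = 3, 24753 mod 9 = 3, 24753 mod 7 = 1.

x ≡ 24753 (mod 47880).


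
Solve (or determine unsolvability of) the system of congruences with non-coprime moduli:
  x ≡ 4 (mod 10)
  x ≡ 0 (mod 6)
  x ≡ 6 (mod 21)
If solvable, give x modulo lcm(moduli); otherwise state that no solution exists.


Moduli 10, 6, 21 are not pairwise coprime, so CRT works modulo lcm(m_i) when all pairwise compatibility conditions hold.
Pairwise compatibility: gcd(m_i, m_j) must divide a_i - a_j for every pair.
Merge one congruence at a time:
  Start: x ≡ 4 (mod 10).
  Combine with x ≡ 0 (mod 6): gcd(10, 6) = 2; 0 - 4 = -4, which IS divisible by 2, so compatible.
    Write x = 4 + 10·t and substitute into x ≡ 0 (mod 6): 10·t ≡ 0 − 4 = -4 (mod 6).
    Divide the congruence (and modulus) by g = 2: 5·t ≡ -2 (mod 3).
    Reduce coefficients mod 3: 2·t ≡ 1 (mod 3).
    The inverse of 2 mod 3 is 2 (since 2·2 = 4 = 1·3 + 1), so t ≡ 2·1 = 2 ≡ 2 (mod 3).
    Then x = 4 + 10·2 = 24, valid modulo lcm(10, 6) = 30: x ≡ 24 (mod 30).
  Combine with x ≡ 6 (mod 21): gcd(30, 21) = 3; 6 - 24 = -18, which IS divisible by 3, so compatible.
    Write x = 24 + 30·t and substitute into x ≡ 6 (mod 21): 30·t ≡ 6 − 24 = -18 (mod 21).
    Divide the congruence (and modulus) by g = 3: 10·t ≡ -6 (mod 7).
    Reduce coefficients mod 7: 3·t ≡ 1 (mod 7).
    The inverse of 3 mod 7 is 5 (since 3·5 = 15 = 2·7 + 1), so t ≡ 5·1 = 5 ≡ 5 (mod 7).
    Then x = 24 + 30·5 = 174, valid modulo lcm(30, 21) = 210: x ≡ 174 (mod 210).
Verify: 174 mod 10 = 4, 174 mod 6 = 0, 174 mod 21 = 6.

x ≡ 174 (mod 210).


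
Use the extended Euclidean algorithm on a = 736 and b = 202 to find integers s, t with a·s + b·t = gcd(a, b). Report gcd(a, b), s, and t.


Euclidean algorithm on (736, 202) — divide until remainder is 0:
  736 = 3 · 202 + 130
  202 = 1 · 130 + 72
  130 = 1 · 72 + 58
  72 = 1 · 58 + 14
  58 = 4 · 14 + 2
  14 = 7 · 2 + 0
gcd(736, 202) = 2.
Track Bezout coefficients alongside the remainders: start with r₀ = 736 = a·1 + b·0 (s = 1, t = 0) and r₁ = 202 = a·0 + b·1 (s = 0, t = 1); each new remainder r_{k+1} = r_{k-1} − q_k·r_k inherits s_{k+1} = s_{k-1} − q_k·s_k, t_{k+1} = t_{k-1} − q_k·t_k, so r_k = a·s_k + b·t_k at every step:
  q = 3: r = 130, s = 1 − 3·0 = 1, t = 0 − 3·1 = -3  (check: 736·1 + 202·(-3) = 130)
  q = 1: r = 72, s = 0 − 1·1 = -1, t = 1 − 1·(-3) = 4  (check: 736·(-1) + 202·4 = 72)
  q = 1: r = 58, s = 1 − 1·(-1) = 2, t = -3 − 1·4 = -7  (check: 736·2 + 202·(-7) = 58)
  q = 1: r = 14, s = -1 − 1·2 = -3, t = 4 − 1·(-7) = 11  (check: 736·(-3) + 202·11 = 14)
  q = 4: r = 2, s = 2 − 4·(-3) = 14, t = -7 − 4·11 = -51  (check: 736·14 + 202·(-51) = 2)
The row with r = 2 (the gcd) gives the Bezout coefficients s = 14, t = -51.
Result: 736 · (14) + 202 · (-51) = 2.

gcd(736, 202) = 2; s = 14, t = -51 (check: 736·14 + 202·(-51) = 2).


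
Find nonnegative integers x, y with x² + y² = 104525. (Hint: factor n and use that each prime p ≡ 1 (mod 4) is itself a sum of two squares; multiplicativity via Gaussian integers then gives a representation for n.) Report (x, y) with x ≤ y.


Step 1: Factor n = 104525 = 5^2 · 37 · 113.
Step 2: Check the mod-4 condition on each prime factor: 5 ≡ 1 (mod 4), exponent 2; 37 ≡ 1 (mod 4), exponent 1; 113 ≡ 1 (mod 4), exponent 1.
All primes ≡ 3 (mod 4) appear to even exponent (or don't appear), so by the two-squares theorem n IS expressible as a sum of two squares.
Step 3: Build a representation. Group n = k² · m with k = 5 and m = 37 · 113 = 4181 (a product of primes ≡ 1 (mod 4)); a representation of m scales to one of n via (k·x)² + (k·y)² = k²(x² + y²). Each prime p ≡ 1 (mod 4) is itself a sum of two squares; find a² by testing p − a² for a perfect square:
  37: 37 − 1² = 36 = 6² ⇒ 37 = 1² + 6².
  113: 113 − 1² = 112, 113 − 2² = 109, 113 − 3² = 104, 113 − 4² = 97, 113 − 5² = 88, 113 − 6² = 77, 113 − 7² = 64 = 8² ⇒ 113 = 7² + 8².
  Combine using the Brahmagupta–Fibonacci identity (a² + b²)(c² + d²) = (ac − bd)² + (ad + bc)² = (ac + bd)² + (ad − bc)²:
  37 · 113 = 4181: from (1² + 6²)(7² + 8²), take (1·7 − 6·8, 1·8 + 6·7) = (7 − 48, 8 + 42) = (-41, 50); dropping signs (only squares matter) gives (41, 50); check 41² + 50² = 1681 + 2500 = 4181 ✓.
  Scale by k = 5: (5·41, 5·50) = (205, 250).
Step 4: Order so x ≤ y and verify: 205² + 250² = 42025 + 62500 = 104525 = n. ✓

n = 104525 = 205² + 250² (one valid representation with x ≤ y).


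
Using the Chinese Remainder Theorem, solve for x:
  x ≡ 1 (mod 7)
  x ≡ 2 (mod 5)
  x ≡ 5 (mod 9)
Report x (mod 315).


Moduli 7, 5, 9 are pairwise coprime; by CRT there is a unique solution modulo M = 7 · 5 · 9 = 315.
Solve pairwise, accumulating the modulus:
  Start with x ≡ 1 (mod 7).
  Combine with x ≡ 2 (mod 5): since gcd(7, 5) = 1, we get a unique residue mod 35.
    Write x = 1 + 7·t and substitute into x ≡ 2 (mod 5): 7·t ≡ 2 − 1 = 1 (mod 5).
    Reduce coefficients mod 5: 2·t ≡ 1 (mod 5).
    The inverse of 2 mod 5 is 3 (since 2·3 = 6 = 1·5 + 1), so t ≡ 3·1 = 3 ≡ 3 (mod 5).
    Then x = 1 + 7·3 = 22, valid modulo lcm(7, 5) = 35: x ≡ 22 (mod 35).
  Combine with x ≡ 5 (mod 9): since gcd(35, 9) = 1, we get a unique residue mod 315.
    Write x = 22 + 35·t and substitute into x ≡ 5 (mod 9): 35·t ≡ 5 − 22 = -17 (mod 9).
    Reduce coefficients mod 9: 8·t ≡ 1 (mod 9).
    The inverse of 8 mod 9 is 8 (since 8·8 = 64 = 7·9 + 1), so t ≡ 8·1 = 8 ≡ 8 (mod 9).
    Then x = 22 + 35·8 = 302, valid modulo lcm(35, 9) = 315: x ≡ 302 (mod 315).
Verify: 302 mod 7 = 1 ✓, 302 mod 5 = 2 ✓, 302 mod 9 = 5 ✓.

x ≡ 302 (mod 315).


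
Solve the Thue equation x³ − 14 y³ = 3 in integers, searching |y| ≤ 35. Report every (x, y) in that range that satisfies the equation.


The equation is x³ - 14y³ = 3. For fixed y, x³ = 14·y³ + 3, so a solution requires the RHS to be a perfect cube.
Strategy: iterate y from -35 to 35, compute RHS = 14·y³ + 3, and check whether it is a (positive or negative) perfect cube.
Check small values of y:
  y = 0: RHS = 3 is not a perfect cube.
  y = 1: RHS = 17 is not a perfect cube.
  y = -1: RHS = -11 is not a perfect cube.
  y = 2: RHS = 115 is not a perfect cube.
  y = -2: RHS = -109 is not a perfect cube.
  y = 3: RHS = 381 is not a perfect cube.
  y = -3: RHS = -375 is not a perfect cube.
Continuing the search up to |y| = 35 finds no solutions either.
No (x, y) in the scanned range satisfies the equation.

No integer solutions with |y| ≤ 35.


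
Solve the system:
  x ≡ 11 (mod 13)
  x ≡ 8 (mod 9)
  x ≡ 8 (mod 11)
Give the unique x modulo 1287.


Moduli 13, 9, 11 are pairwise coprime; by CRT there is a unique solution modulo M = 13 · 9 · 11 = 1287.
Solve pairwise, accumulating the modulus:
  Start with x ≡ 11 (mod 13).
  Combine with x ≡ 8 (mod 9): since gcd(13, 9) = 1, we get a unique residue mod 117.
    Write x = 11 + 13·t and substitute into x ≡ 8 (mod 9): 13·t ≡ 8 − 11 = -3 (mod 9).
    Reduce coefficients mod 9: 4·t ≡ 6 (mod 9).
    The inverse of 4 mod 9 is 7 (since 4·7 = 28 = 3·9 + 1), so t ≡ 7·6 = 42 ≡ 6 (mod 9).
    Then x = 11 + 13·6 = 89, valid modulo lcm(13, 9) = 117: x ≡ 89 (mod 117).
  Combine with x ≡ 8 (mod 11): since gcd(117, 11) = 1, we get a unique residue mod 1287.
    Write x = 89 + 117·t and substitute into x ≡ 8 (mod 11): 117·t ≡ 8 − 89 = -81 (mod 11).
    Reduce coefficients mod 11: 7·t ≡ 7 (mod 11).
    The inverse of 7 mod 11 is 8 (since 7·8 = 56 = 5·11 + 1), so t ≡ 8·7 = 56 ≡ 1 (mod 11).
    Then x = 89 + 117·1 = 206, valid modulo lcm(117, 11) = 1287: x ≡ 206 (mod 1287).
Verify: 206 mod 13 = 11 ✓, 206 mod 9 = 8 ✓, 206 mod 11 = 8 ✓.

x ≡ 206 (mod 1287).


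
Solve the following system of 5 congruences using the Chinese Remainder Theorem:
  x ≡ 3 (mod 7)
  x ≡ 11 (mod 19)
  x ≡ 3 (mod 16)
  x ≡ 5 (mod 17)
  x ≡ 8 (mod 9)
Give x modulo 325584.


Product of moduli M = 7 · 19 · 16 · 17 · 9 = 325584.
Merge one congruence at a time:
  Start: x ≡ 3 (mod 7).
  Combine with x ≡ 11 (mod 19); new modulus lcm = 133.
    Write x = 3 + 7·t and substitute into x ≡ 11 (mod 19): 7·t ≡ 11 − 3 = 8 (mod 19).
    The inverse of 7 mod 19 is 11 (since 7·11 = 77 = 4·19 + 1), so t ≡ 11·8 = 88 ≡ 12 (mod 19).
    Then x = 3 + 7·12 = 87, valid modulo lcm(7, 19) = 133: x ≡ 87 (mod 133).
  Combine with x ≡ 3 (mod 16); new modulus lcm = 2128.
    Write x = 87 + 133·t and substitute into x ≡ 3 (mod 16): 133·t ≡ 3 − 87 = -84 (mod 16).
    Reduce coefficients mod 16: 5·t ≡ 12 (mod 16).
    The inverse of 5 mod 16 is 13 (since 5·13 = 65 = 4·16 + 1), so t ≡ 13·12 = 156 ≡ 12 (mod 16).
    Then x = 87 + 133·12 = 1683, valid modulo lcm(133, 16) = 2128: x ≡ 1683 (mod 2128).
  Combine with x ≡ 5 (mod 17); new modulus lcm = 36176.
    Write x = 1683 + 2128·t and substitute into x ≡ 5 (mod 17): 2128·t ≡ 5 − 1683 = -1678 (mod 17).
    Reduce coefficients mod 17: 3·t ≡ 5 (mod 17).
    The inverse of 3 mod 17 is 6 (since 3·6 = 18 = 1·17 + 1), so t ≡ 6·5 = 30 ≡ 13 (mod 17).
    Then x = 1683 + 2128·13 = 29347, valid modulo lcm(2128, 17) = 36176: x ≡ 29347 (mod 36176).
  Combine with x ≡ 8 (mod 9); new modulus lcm = 325584.
    Write x = 29347 + 36176·t and substitute into x ≡ 8 (mod 9): 36176·t ≡ 8 − 29347 = -29339 (mod 9).
    Reduce coefficients mod 9: 5·t ≡ 1 (mod 9).
    The inverse of 5 mod 9 is 2 (since 5·2 = 10 = 1·9 + 1), so t ≡ 2·1 = 2 ≡ 2 (mod 9).
    Then x = 29347 + 36176·2 = 101699, valid modulo lcm(36176, 9) = 325584: x ≡ 101699 (mod 325584).
Verify against each original: 101699 mod 7 = 3, 101699 mod 19 = 11, 101699 mod 16 = 3, 101699 mod 17 = 5, 101699 mod 9 = 8.

x ≡ 101699 (mod 325584).


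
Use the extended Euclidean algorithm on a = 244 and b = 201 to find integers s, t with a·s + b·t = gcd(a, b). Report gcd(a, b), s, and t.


Euclidean algorithm on (244, 201) — divide until remainder is 0:
  244 = 1 · 201 + 43
  201 = 4 · 43 + 29
  43 = 1 · 29 + 14
  29 = 2 · 14 + 1
  14 = 14 · 1 + 0
gcd(244, 201) = 1.
Track Bezout coefficients alongside the remainders: start with r₀ = 244 = a·1 + b·0 (s = 1, t = 0) and r₁ = 201 = a·0 + b·1 (s = 0, t = 1); each new remainder r_{k+1} = r_{k-1} − q_k·r_k inherits s_{k+1} = s_{k-1} − q_k·s_k, t_{k+1} = t_{k-1} − q_k·t_k, so r_k = a·s_k + b·t_k at every step:
  q = 1: r = 43, s = 1 − 1·0 = 1, t = 0 − 1·1 = -1  (check: 244·1 + 201·(-1) = 43)
  q = 4: r = 29, s = 0 − 4·1 = -4, t = 1 − 4·(-1) = 5  (check: 244·(-4) + 201·5 = 29)
  q = 1: r = 14, s = 1 − 1·(-4) = 5, t = -1 − 1·5 = -6  (check: 244·5 + 201·(-6) = 14)
  q = 2: r = 1, s = -4 − 2·5 = -14, t = 5 − 2·(-6) = 17  (check: 244·(-14) + 201·17 = 1)
The row with r = 1 (the gcd) gives the Bezout coefficients s = -14, t = 17.
Result: 244 · (-14) + 201 · (17) = 1.

gcd(244, 201) = 1; s = -14, t = 17 (check: 244·(-14) + 201·17 = 1).


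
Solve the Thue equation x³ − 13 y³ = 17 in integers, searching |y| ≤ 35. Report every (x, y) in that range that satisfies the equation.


The equation is x³ - 13y³ = 17. For fixed y, x³ = 13·y³ + 17, so a solution requires the RHS to be a perfect cube.
Strategy: iterate y from -35 to 35, compute RHS = 13·y³ + 17, and check whether it is a (positive or negative) perfect cube.
Check small values of y:
  y = 0: RHS = 17 is not a perfect cube.
  y = 1: RHS = 30 is not a perfect cube.
  y = -1: RHS = 4 is not a perfect cube.
  y = 2: RHS = 121 is not a perfect cube.
  y = -2: RHS = -87 is not a perfect cube.
  y = 3: RHS = 368 is not a perfect cube.
  y = -3: RHS = -334 is not a perfect cube.
Continuing the search up to |y| = 35 finds no solutions either.
No (x, y) in the scanned range satisfies the equation.

No integer solutions with |y| ≤ 35.


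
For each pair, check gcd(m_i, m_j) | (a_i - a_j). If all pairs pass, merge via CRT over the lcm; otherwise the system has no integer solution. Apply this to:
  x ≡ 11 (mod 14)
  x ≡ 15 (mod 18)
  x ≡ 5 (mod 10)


Moduli 14, 18, 10 are not pairwise coprime, so CRT works modulo lcm(m_i) when all pairwise compatibility conditions hold.
Pairwise compatibility: gcd(m_i, m_j) must divide a_i - a_j for every pair.
Merge one congruence at a time:
  Start: x ≡ 11 (mod 14).
  Combine with x ≡ 15 (mod 18): gcd(14, 18) = 2; 15 - 11 = 4, which IS divisible by 2, so compatible.
    Write x = 11 + 14·t and substitute into x ≡ 15 (mod 18): 14·t ≡ 15 − 11 = 4 (mod 18).
    Divide the congruence (and modulus) by g = 2: 7·t ≡ 2 (mod 9).
    The inverse of 7 mod 9 is 4 (since 7·4 = 28 = 3·9 + 1), so t ≡ 4·2 = 8 ≡ 8 (mod 9).
    Then x = 11 + 14·8 = 123, valid modulo lcm(14, 18) = 126: x ≡ 123 (mod 126).
  Combine with x ≡ 5 (mod 10): gcd(126, 10) = 2; 5 - 123 = -118, which IS divisible by 2, so compatible.
    Write x = 123 + 126·t and substitute into x ≡ 5 (mod 10): 126·t ≡ 5 − 123 = -118 (mod 10).
    Divide the congruence (and modulus) by g = 2: 63·t ≡ -59 (mod 5).
    Reduce coefficients mod 5: 3·t ≡ 1 (mod 5).
    The inverse of 3 mod 5 is 2 (since 3·2 = 6 = 1·5 + 1), so t ≡ 2·1 = 2 ≡ 2 (mod 5).
    Then x = 123 + 126·2 = 375, valid modulo lcm(126, 10) = 630: x ≡ 375 (mod 630).
Verify: 375 mod 14 = 11, 375 mod 18 = 15, 375 mod 10 = 5.

x ≡ 375 (mod 630).


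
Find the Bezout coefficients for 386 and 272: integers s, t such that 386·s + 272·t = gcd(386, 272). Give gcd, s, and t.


Euclidean algorithm on (386, 272) — divide until remainder is 0:
  386 = 1 · 272 + 114
  272 = 2 · 114 + 44
  114 = 2 · 44 + 26
  44 = 1 · 26 + 18
  26 = 1 · 18 + 8
  18 = 2 · 8 + 2
  8 = 4 · 2 + 0
gcd(386, 272) = 2.
Track Bezout coefficients alongside the remainders: start with r₀ = 386 = a·1 + b·0 (s = 1, t = 0) and r₁ = 272 = a·0 + b·1 (s = 0, t = 1); each new remainder r_{k+1} = r_{k-1} − q_k·r_k inherits s_{k+1} = s_{k-1} − q_k·s_k, t_{k+1} = t_{k-1} − q_k·t_k, so r_k = a·s_k + b·t_k at every step:
  q = 1: r = 114, s = 1 − 1·0 = 1, t = 0 − 1·1 = -1  (check: 386·1 + 272·(-1) = 114)
  q = 2: r = 44, s = 0 − 2·1 = -2, t = 1 − 2·(-1) = 3  (check: 386·(-2) + 272·3 = 44)
  q = 2: r = 26, s = 1 − 2·(-2) = 5, t = -1 − 2·3 = -7  (check: 386·5 + 272·(-7) = 26)
  q = 1: r = 18, s = -2 − 1·5 = -7, t = 3 − 1·(-7) = 10  (check: 386·(-7) + 272·10 = 18)
  q = 1: r = 8, s = 5 − 1·(-7) = 12, t = -7 − 1·10 = -17  (check: 386·12 + 272·(-17) = 8)
  q = 2: r = 2, s = -7 − 2·12 = -31, t = 10 − 2·(-17) = 44  (check: 386·(-31) + 272·44 = 2)
The row with r = 2 (the gcd) gives the Bezout coefficients s = -31, t = 44.
Result: 386 · (-31) + 272 · (44) = 2.

gcd(386, 272) = 2; s = -31, t = 44 (check: 386·(-31) + 272·44 = 2).


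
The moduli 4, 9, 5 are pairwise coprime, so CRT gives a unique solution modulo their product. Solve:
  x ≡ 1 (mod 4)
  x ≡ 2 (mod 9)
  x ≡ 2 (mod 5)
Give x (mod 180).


Moduli 4, 9, 5 are pairwise coprime; by CRT there is a unique solution modulo M = 4 · 9 · 5 = 180.
Solve pairwise, accumulating the modulus:
  Start with x ≡ 1 (mod 4).
  Combine with x ≡ 2 (mod 9): since gcd(4, 9) = 1, we get a unique residue mod 36.
    Write x = 1 + 4·t and substitute into x ≡ 2 (mod 9): 4·t ≡ 2 − 1 = 1 (mod 9).
    The inverse of 4 mod 9 is 7 (since 4·7 = 28 = 3·9 + 1), so t ≡ 7·1 = 7 ≡ 7 (mod 9).
    Then x = 1 + 4·7 = 29, valid modulo lcm(4, 9) = 36: x ≡ 29 (mod 36).
  Combine with x ≡ 2 (mod 5): since gcd(36, 5) = 1, we get a unique residue mod 180.
    Write x = 29 + 36·t and substitute into x ≡ 2 (mod 5): 36·t ≡ 2 − 29 = -27 (mod 5).
    Reduce coefficients mod 5: 1·t ≡ 3 (mod 5).
    So t ≡ 3 (mod 5).
    Then x = 29 + 36·3 = 137, valid modulo lcm(36, 5) = 180: x ≡ 137 (mod 180).
Verify: 137 mod 4 = 1 ✓, 137 mod 9 = 2 ✓, 137 mod 5 = 2 ✓.

x ≡ 137 (mod 180).


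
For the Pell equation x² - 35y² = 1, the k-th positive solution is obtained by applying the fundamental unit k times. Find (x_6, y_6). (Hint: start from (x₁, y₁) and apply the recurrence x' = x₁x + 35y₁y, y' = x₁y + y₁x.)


Step 1: Find the fundamental solution (x₁, y₁) of x² - 35y² = 1.
  Expand √35 as a continued fraction. a₀ = ⌊√35⌋ = 5; iterate m_{k+1} = d_k·a_k − m_k, d_{k+1} = (35 − m_{k+1}²)/d_k, a_{k+1} = ⌊(a₀ + m_{k+1})/d_{k+1}⌋ (starting m₀ = 0, d₀ = 1), with convergents p_k = a_k·p_{k-1} + p_{k-2}, q_k = a_k·q_{k-1} + q_{k-2} (p₋₁ = 1, q₋₁ = 0):
  k = 0: a₀ = 5; p₀/q₀ = 5/1; p₀² − 35·q₀² = 25 − 35 = -10.
  k = 1: m = 5, d = 10, a = ⌊(5 + 5)/10⌋ = 1; p/q = (1·5 + 1)/(1·1 + 0) = 6/1; p² − 35·q² = 36 − 35 = 1.
  The first convergent with p² − 35·q² = 1 gives the fundamental solution (x₁, y₁) = (6, 1).
Step 2: Apply the recurrence (x_{n+1}, y_{n+1}) = (x₁x_n + 35y₁y_n, x₁y_n + y₁x_n) repeatedly.
  From (x_1, y_1) = (6, 1): x_2 = 6·6 + 35·1·1 = 71; y_2 = 6·1 + 1·6 = 12.
  From (x_2, y_2) = (71, 12): x_3 = 6·71 + 35·1·12 = 846; y_3 = 6·12 + 1·71 = 143.
  From (x_3, y_3) = (846, 143): x_4 = 6·846 + 35·1·143 = 10081; y_4 = 6·143 + 1·846 = 1704.
  From (x_4, y_4) = (10081, 1704): x_5 = 6·10081 + 35·1·1704 = 120126; y_5 = 6·1704 + 1·10081 = 20305.
  From (x_5, y_5) = (120126, 20305): x_6 = 6·120126 + 35·1·20305 = 1431431; y_6 = 6·20305 + 1·120126 = 241956.
Step 3: Verify x_6² - 35·y_6² = 2048994707761 - 2048994707760 = 1 (should be 1). ✓

(x_1, y_1) = (6, 1); (x_6, y_6) = (1431431, 241956).


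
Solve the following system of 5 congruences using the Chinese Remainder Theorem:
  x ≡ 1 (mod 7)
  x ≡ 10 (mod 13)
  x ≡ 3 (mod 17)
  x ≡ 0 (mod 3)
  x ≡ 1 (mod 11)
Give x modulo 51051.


Product of moduli M = 7 · 13 · 17 · 3 · 11 = 51051.
Merge one congruence at a time:
  Start: x ≡ 1 (mod 7).
  Combine with x ≡ 10 (mod 13); new modulus lcm = 91.
    Write x = 1 + 7·t and substitute into x ≡ 10 (mod 13): 7·t ≡ 10 − 1 = 9 (mod 13).
    The inverse of 7 mod 13 is 2 (since 7·2 = 14 = 1·13 + 1), so t ≡ 2·9 = 18 ≡ 5 (mod 13).
    Then x = 1 + 7·5 = 36, valid modulo lcm(7, 13) = 91: x ≡ 36 (mod 91).
  Combine with x ≡ 3 (mod 17); new modulus lcm = 1547.
    Write x = 36 + 91·t and substitute into x ≡ 3 (mod 17): 91·t ≡ 3 − 36 = -33 (mod 17).
    Reduce coefficients mod 17: 6·t ≡ 1 (mod 17).
    The inverse of 6 mod 17 is 3 (since 6·3 = 18 = 1·17 + 1), so t ≡ 3·1 = 3 ≡ 3 (mod 17).
    Then x = 36 + 91·3 = 309, valid modulo lcm(91, 17) = 1547: x ≡ 309 (mod 1547).
  Combine with x ≡ 0 (mod 3); new modulus lcm = 4641.
    Write x = 309 + 1547·t and substitute into x ≡ 0 (mod 3): 1547·t ≡ 0 − 309 = -309 (mod 3).
    Reduce coefficients mod 3: 2·t ≡ 0 (mod 3).
    The inverse of 2 mod 3 is 2 (since 2·2 = 4 = 1·3 + 1), so t ≡ 2·0 = 0 ≡ 0 (mod 3).
    Then x = 309 + 1547·0 = 309, valid modulo lcm(1547, 3) = 4641: x ≡ 309 (mod 4641).
  Combine with x ≡ 1 (mod 11); new modulus lcm = 51051.
    Write x = 309 + 4641·t and substitute into x ≡ 1 (mod 11): 4641·t ≡ 1 − 309 = -308 (mod 11).
    Reduce coefficients mod 11: 10·t ≡ 0 (mod 11).
    The inverse of 10 mod 11 is 10 (since 10·10 = 100 = 9·11 + 1), so t ≡ 10·0 = 0 ≡ 0 (mod 11).
    Then x = 309 + 4641·0 = 309, valid modulo lcm(4641, 11) = 51051: x ≡ 309 (mod 51051).
Verify against each original: 309 mod 7 = 1, 309 mod 13 = 10, 309 mod 17 = 3, 309 mod 3 = 0, 309 mod 11 = 1.

x ≡ 309 (mod 51051).


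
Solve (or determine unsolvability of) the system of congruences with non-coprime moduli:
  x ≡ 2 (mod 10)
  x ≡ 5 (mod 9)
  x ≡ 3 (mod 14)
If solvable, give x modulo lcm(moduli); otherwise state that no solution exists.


Moduli 10, 9, 14 are not pairwise coprime, so CRT works modulo lcm(m_i) when all pairwise compatibility conditions hold.
Pairwise compatibility: gcd(m_i, m_j) must divide a_i - a_j for every pair.
Merge one congruence at a time:
  Start: x ≡ 2 (mod 10).
  Combine with x ≡ 5 (mod 9): gcd(10, 9) = 1; 5 - 2 = 3, which IS divisible by 1, so compatible.
    Write x = 2 + 10·t and substitute into x ≡ 5 (mod 9): 10·t ≡ 5 − 2 = 3 (mod 9).
    Reduce coefficients mod 9: 1·t ≡ 3 (mod 9).
    So t ≡ 3 (mod 9).
    Then x = 2 + 10·3 = 32, valid modulo lcm(10, 9) = 90: x ≡ 32 (mod 90).
  Combine with x ≡ 3 (mod 14): gcd(90, 14) = 2, and 3 - 32 = -29 is NOT divisible by 2.
    ⇒ system is inconsistent (no integer solution).

No solution (the system is inconsistent).


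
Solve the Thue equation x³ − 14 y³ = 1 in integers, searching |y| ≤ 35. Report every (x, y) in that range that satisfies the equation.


The equation is x³ - 14y³ = 1. For fixed y, x³ = 14·y³ + 1, so a solution requires the RHS to be a perfect cube.
Strategy: iterate y from -35 to 35, compute RHS = 14·y³ + 1, and check whether it is a (positive or negative) perfect cube.
Check small values of y:
  y = 0: RHS = 1 = (1)³ ⇒ x = 1 works.
  y = 1: RHS = 15 is not a perfect cube.
  y = -1: RHS = -13 is not a perfect cube.
  y = 2: RHS = 113 is not a perfect cube.
  y = -2: RHS = -111 is not a perfect cube.
  y = 3: RHS = 379 is not a perfect cube.
  y = -3: RHS = -377 is not a perfect cube.
Continuing the search up to |y| = 35 finds no further solutions beyond those listed.
Collected solutions: (1, 0).

Solutions (with |y| ≤ 35): (1, 0).


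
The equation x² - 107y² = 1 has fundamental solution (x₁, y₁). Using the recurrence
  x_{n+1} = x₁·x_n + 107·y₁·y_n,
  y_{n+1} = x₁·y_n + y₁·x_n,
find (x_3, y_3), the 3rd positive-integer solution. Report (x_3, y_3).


Step 1: Find the fundamental solution (x₁, y₁) of x² - 107y² = 1.
  Expand √107 as a continued fraction. a₀ = ⌊√107⌋ = 10; iterate m_{k+1} = d_k·a_k − m_k, d_{k+1} = (107 − m_{k+1}²)/d_k, a_{k+1} = ⌊(a₀ + m_{k+1})/d_{k+1}⌋ (starting m₀ = 0, d₀ = 1), with convergents p_k = a_k·p_{k-1} + p_{k-2}, q_k = a_k·q_{k-1} + q_{k-2} (p₋₁ = 1, q₋₁ = 0):
  k = 0: a₀ = 10; p₀/q₀ = 10/1; p₀² − 107·q₀² = 100 − 107 = -7.
  k = 1: m = 10, d = 7, a = ⌊(10 + 10)/7⌋ = 2; p/q = (2·10 + 1)/(2·1 + 0) = 21/2; p² − 107·q² = 441 − 428 = 13.
  k = 2: m = 4, d = 13, a = ⌊(10 + 4)/13⌋ = 1; p/q = (1·21 + 10)/(1·2 + 1) = 31/3; p² − 107·q² = 961 − 963 = -2.
  k = 3: m = 9, d = 2, a = ⌊(10 + 9)/2⌋ = 9; p/q = (9·31 + 21)/(9·3 + 2) = 300/29; p² − 107·q² = 90000 − 89987 = 13.
  k = 4: m = 9, d = 13, a = ⌊(10 + 9)/13⌋ = 1; p/q = (1·300 + 31)/(1·29 + 3) = 331/32; p² − 107·q² = 109561 − 109568 = -7.
  k = 5: m = 4, d = 7, a = ⌊(10 + 4)/7⌋ = 2; p/q = (2·331 + 300)/(2·32 + 29) = 962/93; p² − 107·q² = 925444 − 925443 = 1.
  The first convergent with p² − 107·q² = 1 gives the fundamental solution (x₁, y₁) = (962, 93).
Step 2: Apply the recurrence (x_{n+1}, y_{n+1}) = (x₁x_n + 107y₁y_n, x₁y_n + y₁x_n) repeatedly.
  From (x_1, y_1) = (962, 93): x_2 = 962·962 + 107·93·93 = 1850887; y_2 = 962·93 + 93·962 = 178932.
  From (x_2, y_2) = (1850887, 178932): x_3 = 962·1850887 + 107·93·178932 = 3561105626; y_3 = 962·178932 + 93·1850887 = 344265075.
Step 3: Verify x_3² - 107·y_3² = 12681473279528851876 - 12681473279528851875 = 1 (should be 1). ✓

(x_1, y_1) = (962, 93); (x_3, y_3) = (3561105626, 344265075).
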